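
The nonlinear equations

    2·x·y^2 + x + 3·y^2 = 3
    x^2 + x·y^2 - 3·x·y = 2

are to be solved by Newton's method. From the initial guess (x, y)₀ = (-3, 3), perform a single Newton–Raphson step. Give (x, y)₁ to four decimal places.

At (-3, 3): F = (-33.0000, 7.0000).
Jacobian J = [[2·y^2 + 1, 4·x·y + 6·y], [2·x + y^2 - 3·y, 2·x·y - 3·x]].
At the point, J = [[19.0000, -18.0000], [-6.0000, -9.0000]] (det J = -279.0000).
Solving J·Δ = −F gives Δ = (1.5161, -0.2330).
Then the next iterate is (x, y)₁ = (-1.4839, 2.7670).

(-1.4839, 2.7670)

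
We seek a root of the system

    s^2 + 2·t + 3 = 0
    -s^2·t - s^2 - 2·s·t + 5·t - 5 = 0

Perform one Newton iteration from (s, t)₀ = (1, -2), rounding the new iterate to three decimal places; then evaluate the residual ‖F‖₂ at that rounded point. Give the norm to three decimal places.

47.290

At (1, -2): F = (0.000, -10.000).
Jacobian J = [[2·s, 2], [-2·s·t - 2·s - 2·t, -s^2 - 2·s + 5]].
At the point, J = [[2.000, 2.000], [6.000, 2.000]] (det J = -8.000).
Solving J·Δ = −F gives Δ = (2.500, -2.500).
Then the next iterate is (s, t)₁ = (3.500, -4.500).
Re-evaluating at (3.500, -4.500): F = (6.250, 46.875), so ‖F‖₂ = 47.290.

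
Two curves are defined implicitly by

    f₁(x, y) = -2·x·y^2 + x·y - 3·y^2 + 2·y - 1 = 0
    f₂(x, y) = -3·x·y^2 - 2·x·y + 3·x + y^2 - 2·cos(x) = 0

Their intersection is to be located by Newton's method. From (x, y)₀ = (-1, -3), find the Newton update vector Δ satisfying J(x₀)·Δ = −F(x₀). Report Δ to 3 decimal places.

(-0.174, 1.334)

At (-1, -3): F = (-13.000, 25.91940).
Jacobian J = [[-2·y^2 + y, -4·x·y + x - 6·y + 2], [-3·y^2 - 2·y + 2·sin(x) + 3, -6·x·y - 2·x + 2·y]].
At the point, J = [[-21.000, 7.000], [-19.68294, -22.000]] (det J = 599.78059).
Solving J·Δ = −F gives Δ = (-0.174, 1.334).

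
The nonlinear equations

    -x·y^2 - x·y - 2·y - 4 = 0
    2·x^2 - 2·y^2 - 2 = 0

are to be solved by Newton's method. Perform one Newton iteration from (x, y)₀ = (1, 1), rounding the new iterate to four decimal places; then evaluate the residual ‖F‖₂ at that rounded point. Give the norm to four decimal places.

3.9684

At (1, 1): F = (-8.0000, -2.0000).
Jacobian J = [[-y^2 - y, -2·x·y - x - 2], [4·x, -4·y]].
At the point, J = [[-2.0000, -5.0000], [4.0000, -4.0000]] (det J = 28.0000).
Solving J·Δ = −F gives Δ = (-0.7857, -1.2857).
Then the next iterate is (x, y)₁ = (0.2143, -0.2857).
Re-evaluating at (0.2143, -0.2857): F = (-3.384867, -2.0714), so ‖F‖₂ = 3.9684.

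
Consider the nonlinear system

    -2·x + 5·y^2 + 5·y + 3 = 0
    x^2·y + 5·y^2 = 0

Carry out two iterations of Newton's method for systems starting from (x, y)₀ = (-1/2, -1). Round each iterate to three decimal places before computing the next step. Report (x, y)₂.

(0.933, -0.245)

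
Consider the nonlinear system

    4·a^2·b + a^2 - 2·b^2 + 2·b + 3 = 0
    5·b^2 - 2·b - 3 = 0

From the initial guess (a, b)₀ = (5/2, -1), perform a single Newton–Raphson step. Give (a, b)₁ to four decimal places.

(1.8722, -0.6667)

At (5/2, -1): F = (-19.7500, 4.0000).
Jacobian J = [[8·a·b + 2·a, 4·a^2 - 4·b + 2], [0, 10·b - 2]].
At the point, J = [[-15.0000, 31.0000], [0.0000, -12.0000]] (det J = 180.0000).
Solving J·Δ = −F gives Δ = (-0.6278, 0.3333).
Then the next iterate is (a, b)₁ = (1.8722, -0.6667).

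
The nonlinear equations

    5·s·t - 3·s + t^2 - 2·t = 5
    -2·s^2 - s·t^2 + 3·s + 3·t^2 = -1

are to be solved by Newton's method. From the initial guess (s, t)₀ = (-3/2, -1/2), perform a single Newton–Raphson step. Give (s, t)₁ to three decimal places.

At (-3/2, -1/2): F = (4.500, -6.875).
Jacobian J = [[5·t - 3, 5·s + 2·t - 2], [-4·s - t^2 + 3, -2·s·t + 6·t]].
At the point, J = [[-5.500, -10.500], [8.750, -4.500]] (det J = 116.625).
Solving J·Δ = −F gives Δ = (0.793, 0.013).
Then the next iterate is (s, t)₁ = (-0.707, -0.487).

(-0.707, -0.487)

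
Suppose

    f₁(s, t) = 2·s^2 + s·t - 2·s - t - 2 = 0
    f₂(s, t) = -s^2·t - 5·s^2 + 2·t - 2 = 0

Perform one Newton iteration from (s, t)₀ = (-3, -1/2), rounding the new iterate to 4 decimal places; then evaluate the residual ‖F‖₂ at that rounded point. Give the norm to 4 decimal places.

At (-3, -1/2): F = (24.0000, -43.5000).
Jacobian J = [[4·s + t - 2, s - 1], [-2·s·t - 10·s, -s^2 + 2]].
At the point, J = [[-14.5000, -4.0000], [27.0000, -7.0000]] (det J = 209.5000).
Solving J·Δ = −F gives Δ = (1.6325, 0.0823).
Then the next iterate is (s, t)₁ = (-1.3675, -0.4177).
Re-evaluating at (-1.3675, -0.4177): F = (5.464017, -11.404559), so ‖F‖₂ = 12.6459.

12.6459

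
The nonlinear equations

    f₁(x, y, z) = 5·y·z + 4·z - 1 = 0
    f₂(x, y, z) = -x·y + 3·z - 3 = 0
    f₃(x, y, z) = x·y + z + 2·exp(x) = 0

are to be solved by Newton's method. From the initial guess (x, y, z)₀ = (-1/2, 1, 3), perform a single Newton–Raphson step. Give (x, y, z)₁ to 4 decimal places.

(-1.1930, 0.6725, 0.6569)

At (-1/2, 1, 3): F = (26.0000, 6.5000, 3.713061).
Jacobian J = [[0, 5·z, 5·y + 4], [-y, -x, 3], [y + 2·exp(x), x, 1]].
At the point, J = [[0.0000, 15.0000, 9.0000], [-1.0000, 0.5000, 3.0000], [2.213061, -0.5000, 1.0000]] (det J = 109.128983).
Solving J·Δ = −F gives Δ = (-0.6930, -0.3275, -2.3431).
Then the next iterate is (x, y, z)₁ = (-1.1930, 0.6725, 0.6569).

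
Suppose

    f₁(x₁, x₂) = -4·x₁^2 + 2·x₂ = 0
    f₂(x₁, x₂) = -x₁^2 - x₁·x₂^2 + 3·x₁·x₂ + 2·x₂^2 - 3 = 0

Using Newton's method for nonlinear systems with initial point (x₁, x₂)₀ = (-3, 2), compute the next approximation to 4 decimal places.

(-1.6613, 1.9355)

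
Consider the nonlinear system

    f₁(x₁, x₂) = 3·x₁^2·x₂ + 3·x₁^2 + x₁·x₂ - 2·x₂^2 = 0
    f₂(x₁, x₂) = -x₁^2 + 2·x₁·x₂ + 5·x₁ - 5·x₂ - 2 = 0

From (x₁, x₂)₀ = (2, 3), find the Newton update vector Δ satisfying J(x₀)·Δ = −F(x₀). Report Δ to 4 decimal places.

At (2, 3): F = (36.0000, 1.0000).
Jacobian J = [[6·x₁·x₂ + 6·x₁ + x₂, 3·x₁^2 + x₁ - 4·x₂], [-2·x₁ + 2·x₂ + 5, 2·x₁ - 5]].
At the point, J = [[51.0000, 2.0000], [7.0000, -1.0000]] (det J = -65.0000).
Solving J·Δ = −F gives Δ = (-0.5846, -3.0923).

(-0.5846, -3.0923)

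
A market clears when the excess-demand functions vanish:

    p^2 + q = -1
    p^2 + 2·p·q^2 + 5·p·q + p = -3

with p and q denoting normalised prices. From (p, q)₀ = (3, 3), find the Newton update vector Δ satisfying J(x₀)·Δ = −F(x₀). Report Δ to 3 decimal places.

(-2.064, -0.617)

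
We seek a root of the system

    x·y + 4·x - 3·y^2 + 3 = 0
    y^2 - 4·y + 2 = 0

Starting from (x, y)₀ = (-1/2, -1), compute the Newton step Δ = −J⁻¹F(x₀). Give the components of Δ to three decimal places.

(-1.639, 1.167)

At (-1/2, -1): F = (-1.500, 7.000).
Jacobian J = [[y + 4, x - 6·y], [0, 2·y - 4]].
At the point, J = [[3.000, 5.500], [0.000, -6.000]] (det J = -18.000).
Solving J·Δ = −F gives Δ = (-1.639, 1.167).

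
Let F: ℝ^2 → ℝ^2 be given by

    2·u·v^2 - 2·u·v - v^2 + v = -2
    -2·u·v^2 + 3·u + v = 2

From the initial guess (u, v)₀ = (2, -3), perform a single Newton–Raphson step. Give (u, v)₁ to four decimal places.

At (2, -3): F = (38.0000, -35.0000).
Jacobian J = [[2·v^2 - 2·v, 4·u·v - 2·u - 2·v + 1], [-2·v^2 + 3, -4·u·v + 1]].
At the point, J = [[24.0000, -21.0000], [-15.0000, 25.0000]] (det J = 285.0000).
Solving J·Δ = −F gives Δ = (-0.7544, 0.9474).
Then the next iterate is (u, v)₁ = (1.2456, -2.0526).

(1.2456, -2.0526)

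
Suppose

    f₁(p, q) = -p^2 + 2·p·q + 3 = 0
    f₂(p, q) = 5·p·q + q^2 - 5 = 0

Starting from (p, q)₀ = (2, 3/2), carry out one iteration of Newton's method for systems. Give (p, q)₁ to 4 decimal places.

(2.3721, 0.3430)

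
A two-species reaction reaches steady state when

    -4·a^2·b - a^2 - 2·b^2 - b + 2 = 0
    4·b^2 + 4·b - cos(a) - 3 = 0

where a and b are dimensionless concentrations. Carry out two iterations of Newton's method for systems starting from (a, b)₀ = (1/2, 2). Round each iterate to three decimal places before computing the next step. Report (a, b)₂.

At (1/2, 2): F = (-10.250, 20.12242).
Jacobian J = [[-8·a·b - 2·a, -4·a^2 - 4·b - 1], [sin(a), 8·b + 4]].
At the point, J = [[-9.000, -10.000], [0.47943, 20.000]] (det J = -175.20574).
Solving J·Δ = −F gives Δ = (-0.022, -1.006).
Then the next iterate is (a, b)₁ = (0.478, 0.994).
Round to (0.478, 0.994) and repeat: F = (-2.10701, 4.04023), J = [[-4.75706, -5.88994], [0.46000, 11.952]].
Δ = (-0.026, -0.337), so (a, b)₂ = (0.452, 0.657).

(0.452, 0.657)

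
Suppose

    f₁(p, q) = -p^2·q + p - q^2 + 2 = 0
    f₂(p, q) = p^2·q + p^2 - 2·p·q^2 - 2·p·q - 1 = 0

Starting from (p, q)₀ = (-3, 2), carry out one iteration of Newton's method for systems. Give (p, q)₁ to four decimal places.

(-2.2222, 1.0085)

At (-3, 2): F = (-23.0000, 62.0000).
Jacobian J = [[-2·p·q + 1, -p^2 - 2·q], [2·p·q + 2·p - 2·q^2 - 2·q, p^2 - 4·p·q - 2·p]].
At the point, J = [[13.0000, -13.0000], [-30.0000, 39.0000]] (det J = 117.0000).
Solving J·Δ = −F gives Δ = (0.7778, -0.9915).
Then the next iterate is (p, q)₁ = (-2.2222, 1.0085).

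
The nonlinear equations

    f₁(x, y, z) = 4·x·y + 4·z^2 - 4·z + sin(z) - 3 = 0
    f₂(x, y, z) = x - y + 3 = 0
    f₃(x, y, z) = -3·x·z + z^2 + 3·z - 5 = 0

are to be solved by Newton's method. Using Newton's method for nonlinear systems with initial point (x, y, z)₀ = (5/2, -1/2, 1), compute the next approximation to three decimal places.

(-12.159, -9.159, 15.191)

At (5/2, -1/2, 1): F = (-7.15853, 6.000, -8.500).
Jacobian J = [[4·y, 4·x, 8·z + cos(z) - 4], [1, -1, 0], [-3·z, 0, -3·x + 2·z + 3]].
At the point, J = [[-2.000, 10.000, 4.54030], [1.000, -1.000, 0.000], [-3.000, 0.000, -2.500]] (det J = 6.37909).
Solving J·Δ = −F gives Δ = (-14.659, -8.659, 14.191).
Then the next iterate is (x, y, z)₁ = (-12.159, -9.159, 15.191).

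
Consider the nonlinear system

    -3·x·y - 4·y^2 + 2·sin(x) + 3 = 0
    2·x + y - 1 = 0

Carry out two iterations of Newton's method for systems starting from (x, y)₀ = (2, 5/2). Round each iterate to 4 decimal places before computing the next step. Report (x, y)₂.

(-0.0469, 1.0937)

At (2, 5/2): F = (-35.181405, 5.5000).
Jacobian J = [[-3·y + 2·cos(x), -3·x - 8·y], [2, 1]].
At the point, J = [[-8.332294, -26.0000], [2.0000, 1.0000]] (det J = 43.667706).
Solving J·Δ = −F gives Δ = (-2.4691, -0.5619).
Then the next iterate is (x, y)₁ = (-0.4691, 1.9381).
Round to (-0.4691, 1.9381) and repeat: F = (-10.201606, -0.0001), J = [[-4.030349, -14.0975], [2.0000, 1.0000]].
Δ = (0.4222, -0.8444), so (x, y)₂ = (-0.0469, 1.0937).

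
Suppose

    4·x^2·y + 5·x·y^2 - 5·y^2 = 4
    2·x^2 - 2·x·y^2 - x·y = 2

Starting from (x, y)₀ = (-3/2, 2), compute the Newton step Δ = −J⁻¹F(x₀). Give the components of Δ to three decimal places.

At (-3/2, 2): F = (-36.000, 17.500).
Jacobian J = [[8·x·y + 5·y^2, 4·x^2 + 10·x·y - 10·y], [4·x - 2·y^2 - y, -4·x·y - x]].
At the point, J = [[-4.000, -41.000], [-16.000, 13.500]] (det J = -710.000).
Solving J·Δ = −F gives Δ = (0.326, -0.910).

(0.326, -0.910)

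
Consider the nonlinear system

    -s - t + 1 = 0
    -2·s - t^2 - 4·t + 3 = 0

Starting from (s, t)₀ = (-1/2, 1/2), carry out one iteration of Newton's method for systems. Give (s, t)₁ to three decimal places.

At (-1/2, 1/2): F = (1.000, 1.750).
Jacobian J = [[-1, -1], [-2, -2·t - 4]].
At the point, J = [[-1.000, -1.000], [-2.000, -5.000]] (det J = 3.000).
Solving J·Δ = −F gives Δ = (1.083, -0.083).
Then the next iterate is (s, t)₁ = (0.583, 0.417).

(0.583, 0.417)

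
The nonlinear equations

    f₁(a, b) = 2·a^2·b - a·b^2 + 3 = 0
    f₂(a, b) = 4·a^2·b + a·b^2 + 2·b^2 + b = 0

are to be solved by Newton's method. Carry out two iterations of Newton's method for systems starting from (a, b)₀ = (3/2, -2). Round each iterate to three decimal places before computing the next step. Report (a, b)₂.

(0.871, -1.299)

At (3/2, -2): F = (-12.000, -6.000).
Jacobian J = [[4·a·b - b^2, 2·a^2 - 2·a·b], [8·a·b + b^2, 4·a^2 + 2·a·b + 4·b + 1]].
At the point, J = [[-16.000, 10.500], [-20.000, -4.000]] (det J = 274.000).
Solving J·Δ = −F gives Δ = (-0.405, 0.526).
Then the next iterate is (a, b)₁ = (1.095, -1.474).
Round to (1.095, -1.474) and repeat: F = (-2.91381, -1.81902), J = [[-8.62880, 5.62611], [-10.73956, -3.32796]].
Δ = (-0.224, 0.175), so (a, b)₂ = (0.871, -1.299).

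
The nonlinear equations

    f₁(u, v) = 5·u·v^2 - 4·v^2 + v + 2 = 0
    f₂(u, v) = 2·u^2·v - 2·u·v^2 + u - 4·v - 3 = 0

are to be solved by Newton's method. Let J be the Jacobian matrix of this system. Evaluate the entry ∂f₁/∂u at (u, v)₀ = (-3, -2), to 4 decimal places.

20.0000

∂f₁/∂u = 5·v^2.
At (-3, -2) this is 20.0000.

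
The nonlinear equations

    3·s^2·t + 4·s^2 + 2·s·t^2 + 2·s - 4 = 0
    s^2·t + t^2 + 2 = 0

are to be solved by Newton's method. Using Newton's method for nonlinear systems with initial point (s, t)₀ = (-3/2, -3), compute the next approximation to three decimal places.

(-1.318, -1.429)

At (-3/2, -3): F = (-45.250, 4.250).
Jacobian J = [[6·s·t + 8·s + 2·t^2 + 2, 3·s^2 + 4·s·t], [2·s·t, s^2 + 2·t]].
At the point, J = [[35.000, 24.750], [9.000, -3.750]] (det J = -354.000).
Solving J·Δ = −F gives Δ = (0.182, 1.571).
Then the next iterate is (s, t)₁ = (-1.318, -1.429).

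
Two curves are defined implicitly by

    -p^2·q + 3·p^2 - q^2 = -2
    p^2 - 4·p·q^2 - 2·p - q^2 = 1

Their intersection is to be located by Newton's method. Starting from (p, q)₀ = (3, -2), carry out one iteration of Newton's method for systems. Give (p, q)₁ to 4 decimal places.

At (3, -2): F = (43.0000, -50.0000).
Jacobian J = [[-2·p·q + 6·p, -p^2 - 2·q], [2·p - 4·q^2 - 2, -8·p·q - 2·q]].
At the point, J = [[30.0000, -5.0000], [-12.0000, 52.0000]] (det J = 1500.0000).
Solving J·Δ = −F gives Δ = (-1.3240, 0.6560).
Then the next iterate is (p, q)₁ = (1.6760, -1.3440).

(1.6760, -1.3440)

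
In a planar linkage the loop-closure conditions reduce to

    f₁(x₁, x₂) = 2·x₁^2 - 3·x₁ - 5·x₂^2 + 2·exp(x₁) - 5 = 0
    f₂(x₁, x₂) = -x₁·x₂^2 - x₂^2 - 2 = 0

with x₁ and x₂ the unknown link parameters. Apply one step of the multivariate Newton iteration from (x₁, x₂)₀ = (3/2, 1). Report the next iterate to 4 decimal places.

At (3/2, 1): F = (-1.036622, -4.5000).
Jacobian J = [[4·x₁ + 2·exp(x₁) - 3, -10·x₂], [-x₂^2, -2·x₁·x₂ - 2·x₂]].
At the point, J = [[11.963378, -10.0000], [-1.0000, -5.0000]] (det J = -69.816891).
Solving J·Δ = −F gives Δ = (-0.5703, -0.7859).
Then the next iterate is (x₁, x₂)₁ = (0.9297, 0.2141).

(0.9297, 0.2141)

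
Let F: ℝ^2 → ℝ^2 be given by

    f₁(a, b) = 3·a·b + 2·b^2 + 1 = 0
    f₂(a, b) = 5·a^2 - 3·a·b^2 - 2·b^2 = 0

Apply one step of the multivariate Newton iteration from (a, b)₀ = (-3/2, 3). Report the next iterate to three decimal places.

(-1.121, 1.812)

At (-3/2, 3): F = (5.500, 33.750).
Jacobian J = [[3·b, 3·a + 4·b], [10·a - 3·b^2, -6·a·b - 4·b]].
At the point, J = [[9.000, 7.500], [-42.000, 15.000]] (det J = 450.000).
Solving J·Δ = −F gives Δ = (0.379, -1.188).
Then the next iterate is (a, b)₁ = (-1.121, 1.812).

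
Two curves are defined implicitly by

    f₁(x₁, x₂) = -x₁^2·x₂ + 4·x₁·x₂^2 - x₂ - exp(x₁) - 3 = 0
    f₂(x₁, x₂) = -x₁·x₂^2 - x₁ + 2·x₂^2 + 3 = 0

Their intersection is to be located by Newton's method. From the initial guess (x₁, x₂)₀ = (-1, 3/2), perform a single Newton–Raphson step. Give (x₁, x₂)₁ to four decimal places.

At (-1, 3/2): F = (-15.367879, 10.7500).
Jacobian J = [[-2·x₁·x₂ + 4·x₂^2 - exp(x₁), -x₁^2 + 8·x₁·x₂ - 1], [-x₂^2 - 1, -2·x₁·x₂ + 4·x₂]].
At the point, J = [[11.632121, -14.0000], [-3.2500, 9.0000]] (det J = 59.189085).
Solving J·Δ = −F gives Δ = (-0.2059, -1.2688).
Then the next iterate is (x₁, x₂)₁ = (-1.2059, 0.2312).

(-1.2059, 0.2312)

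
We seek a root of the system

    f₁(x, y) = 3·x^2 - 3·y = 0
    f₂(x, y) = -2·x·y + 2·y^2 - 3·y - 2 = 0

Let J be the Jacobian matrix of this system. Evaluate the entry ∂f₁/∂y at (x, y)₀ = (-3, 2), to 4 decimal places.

-3.0000

∂f₁/∂y = -3.
At (-3, 2) this is -3.0000.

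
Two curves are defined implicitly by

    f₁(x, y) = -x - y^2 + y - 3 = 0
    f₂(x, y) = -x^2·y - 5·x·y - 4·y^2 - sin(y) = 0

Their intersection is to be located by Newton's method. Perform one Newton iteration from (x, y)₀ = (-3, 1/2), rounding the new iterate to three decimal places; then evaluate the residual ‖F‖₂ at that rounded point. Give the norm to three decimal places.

At (-3, 1/2): F = (0.250, 1.52057).
Jacobian J = [[-1, -2·y + 1], [-2·x·y - 5·y, -x^2 - 5·x - 8·y - cos(y)]].
At the point, J = [[-1.000, 0.000], [0.500, 1.12242]] (det J = -1.12242).
Solving J·Δ = −F gives Δ = (0.250, -1.466).
Then the next iterate is (x, y)₁ = (-2.750, -0.966).
Re-evaluating at (-2.750, -0.966): F = (-2.14916, -8.88713), so ‖F‖₂ = 9.143.

9.143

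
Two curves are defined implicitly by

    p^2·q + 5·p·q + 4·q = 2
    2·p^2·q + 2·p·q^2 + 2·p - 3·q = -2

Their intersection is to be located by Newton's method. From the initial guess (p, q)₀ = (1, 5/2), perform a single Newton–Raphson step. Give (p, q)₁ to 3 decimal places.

At (1, 5/2): F = (23.000, 14.000).
Jacobian J = [[2·p·q + 5·q, p^2 + 5·p + 4], [4·p·q + 2·q^2 + 2, 2·p^2 + 4·p·q - 3]].
At the point, J = [[17.500, 10.000], [24.500, 9.000]] (det J = -87.500).
Solving J·Δ = −F gives Δ = (0.766, -3.640).
Then the next iterate is (p, q)₁ = (1.766, -1.140).

(1.766, -1.140)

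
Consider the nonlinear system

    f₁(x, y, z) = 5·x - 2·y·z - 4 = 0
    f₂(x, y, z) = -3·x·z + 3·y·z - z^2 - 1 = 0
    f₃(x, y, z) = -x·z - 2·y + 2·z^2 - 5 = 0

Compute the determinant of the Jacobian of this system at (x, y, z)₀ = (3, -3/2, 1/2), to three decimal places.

J = [[5, -2·z, -2·y], [-3·z, 3·z, -3·x + 3·y - 2·z], [-z, -2, -x + 4·z]].
At the point, J = [[5.000, -1.000, 3.000], [-1.500, 1.500, -14.500], [-0.500, -2.000, -1.000]].
det J = -147.000.

-147.000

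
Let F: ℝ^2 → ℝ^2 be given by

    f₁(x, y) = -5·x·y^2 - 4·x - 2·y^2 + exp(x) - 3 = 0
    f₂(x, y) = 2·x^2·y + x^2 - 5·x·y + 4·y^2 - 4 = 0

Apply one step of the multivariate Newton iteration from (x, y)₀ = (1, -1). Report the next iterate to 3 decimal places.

(-1.513, -1.322)

At (1, -1): F = (-11.28172, 4.000).
Jacobian J = [[-5·y^2 + exp(x) - 4, -10·x·y - 4·y], [4·x·y + 2·x - 5·y, 2·x^2 - 5·x + 8·y]].
At the point, J = [[-6.28172, 14.000], [3.000, -11.000]] (det J = 27.09890).
Solving J·Δ = −F gives Δ = (-2.513, -0.322).
Then the next iterate is (x, y)₁ = (-1.513, -1.322).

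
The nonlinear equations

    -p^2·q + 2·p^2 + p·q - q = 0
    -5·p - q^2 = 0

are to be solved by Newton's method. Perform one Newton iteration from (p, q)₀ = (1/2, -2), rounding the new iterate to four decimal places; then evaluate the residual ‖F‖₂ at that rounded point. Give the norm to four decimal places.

At (1/2, -2): F = (2.0000, -6.5000).
Jacobian J = [[-2·p·q + 4·p + q, -p^2 + p - 1], [-5, -2·q]].
At the point, J = [[2.0000, -0.7500], [-5.0000, 4.0000]] (det J = 4.2500).
Solving J·Δ = −F gives Δ = (-0.7353, 0.7059).
Then the next iterate is (p, q)₁ = (-0.2353, -1.2941).
Re-evaluating at (-0.2353, -1.2941): F = (1.780983, -0.498195), so ‖F‖₂ = 1.8494.

1.8494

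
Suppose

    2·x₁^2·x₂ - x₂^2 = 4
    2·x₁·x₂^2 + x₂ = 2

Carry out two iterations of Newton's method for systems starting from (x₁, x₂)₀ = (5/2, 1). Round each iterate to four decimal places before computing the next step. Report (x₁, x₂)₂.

At (5/2, 1): F = (7.5000, 4.0000).
Jacobian J = [[4·x₁·x₂, 2·x₁^2 - 2·x₂], [2·x₂^2, 4·x₁·x₂ + 1]].
At the point, J = [[10.0000, 10.5000], [2.0000, 11.0000]] (det J = 89.0000).
Solving J·Δ = −F gives Δ = (-0.4551, -0.2809).
Then the next iterate is (x₁, x₂)₁ = (2.0449, 0.7191).
Round to (2.0449, 0.7191) and repeat: F = (1.496895, 0.833955), J = [[5.881950, 6.925032], [1.034210, 6.881950]].
Δ = (-0.1359, -0.1008), so (x₁, x₂)₂ = (1.9090, 0.6183).

(1.9090, 0.6183)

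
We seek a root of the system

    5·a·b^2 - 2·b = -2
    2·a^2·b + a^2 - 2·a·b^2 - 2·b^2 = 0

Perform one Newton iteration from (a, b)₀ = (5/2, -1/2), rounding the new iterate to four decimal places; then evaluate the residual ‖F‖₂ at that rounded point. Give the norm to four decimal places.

1.4723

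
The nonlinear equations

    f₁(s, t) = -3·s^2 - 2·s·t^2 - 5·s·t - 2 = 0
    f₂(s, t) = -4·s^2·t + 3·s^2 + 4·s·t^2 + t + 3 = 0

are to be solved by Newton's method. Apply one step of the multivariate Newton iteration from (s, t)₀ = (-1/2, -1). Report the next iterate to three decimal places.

(0.201, -0.912)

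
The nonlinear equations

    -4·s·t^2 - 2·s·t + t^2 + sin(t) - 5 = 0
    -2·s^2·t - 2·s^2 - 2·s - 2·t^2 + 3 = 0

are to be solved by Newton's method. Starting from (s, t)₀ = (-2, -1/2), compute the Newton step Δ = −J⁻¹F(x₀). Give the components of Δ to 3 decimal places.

(-5.056, -1.269)

At (-2, -1/2): F = (-5.22943, 2.500).
Jacobian J = [[-4·t^2 - 2·t, -8·s·t - 2·s + 2·t + cos(t)], [-4·s·t - 4·s - 2, -2·s^2 - 4·t]].
At the point, J = [[0.000, -4.12242], [2.000, -6.000]] (det J = 8.24483).
Solving J·Δ = −F gives Δ = (-5.056, -1.269).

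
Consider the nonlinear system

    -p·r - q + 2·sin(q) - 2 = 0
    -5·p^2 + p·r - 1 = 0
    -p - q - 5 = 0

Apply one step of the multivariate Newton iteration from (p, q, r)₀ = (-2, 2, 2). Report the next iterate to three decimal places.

At (-2, 2, 2): F = (1.81859, -25.000, -5.000).
Jacobian J = [[-r, 2·cos(q) - 1, -p], [-10·p + r, 0, p], [-1, -1, 0]].
At the point, J = [[-2.000, -1.83229, 2.000], [22.000, 0.000, -2.000], [-1.000, -1.000, 0.000]] (det J = -43.66459).
Solving J·Δ = −F gives Δ = (0.642, -5.642, -5.436).
Then the next iterate is (p, q, r)₁ = (-1.358, -3.642, -3.436).

(-1.358, -3.642, -3.436)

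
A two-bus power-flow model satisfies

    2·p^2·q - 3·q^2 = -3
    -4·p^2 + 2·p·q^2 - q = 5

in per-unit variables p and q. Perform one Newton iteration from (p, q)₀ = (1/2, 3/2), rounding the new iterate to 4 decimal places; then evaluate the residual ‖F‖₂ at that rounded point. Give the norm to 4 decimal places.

At (1/2, 3/2): F = (-3.0000, -5.2500).
Jacobian J = [[4·p·q, 2·p^2 - 6·q], [-8·p + 2·q^2, 4·p·q - 1]].
At the point, J = [[3.0000, -8.5000], [0.5000, 2.0000]] (det J = 10.2500).
Solving J·Δ = −F gives Δ = (4.9390, 1.3902).
Then the next iterate is (p, q)₁ = (5.4390, 2.8902).
Re-evaluating at (5.4390, 2.8902): F = (148.940192, -35.354365), so ‖F‖₂ = 153.0788.

153.0788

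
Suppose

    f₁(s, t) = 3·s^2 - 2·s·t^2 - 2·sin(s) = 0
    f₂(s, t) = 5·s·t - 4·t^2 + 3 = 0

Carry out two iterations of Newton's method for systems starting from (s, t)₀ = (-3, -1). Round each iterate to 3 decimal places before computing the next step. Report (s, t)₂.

At (-3, -1): F = (33.28224, 14.000).
Jacobian J = [[6·s - 2·t^2 - 2·cos(s), -4·s·t], [5·t, 5·s - 8·t]].
At the point, J = [[-18.02002, -12.000], [-5.000, -7.000]] (det J = 66.14011).
Solving J·Δ = −F gives Δ = (0.982, 1.298).
Then the next iterate is (s, t)₁ = (-2.018, 0.298).
Round to (-2.018, 0.298) and repeat: F = (14.37870, -0.36204), J = [[-11.42072, 2.40546], [1.490, -12.474]].
Δ = (1.285, 0.124), so (s, t)₂ = (-0.733, 0.422).

(-0.733, 0.422)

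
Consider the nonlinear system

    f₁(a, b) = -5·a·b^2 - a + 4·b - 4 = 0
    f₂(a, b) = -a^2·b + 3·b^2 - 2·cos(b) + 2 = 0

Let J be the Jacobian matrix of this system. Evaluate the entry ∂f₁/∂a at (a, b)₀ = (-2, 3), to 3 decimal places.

-46.000

∂f₁/∂a = -5·b^2 - 1.
At (-2, 3) this is -46.000.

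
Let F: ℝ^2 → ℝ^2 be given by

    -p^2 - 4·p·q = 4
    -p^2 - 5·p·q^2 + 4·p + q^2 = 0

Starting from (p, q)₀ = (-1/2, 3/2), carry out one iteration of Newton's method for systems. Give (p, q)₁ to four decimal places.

At (-1/2, 3/2): F = (-1.2500, 5.6250).
Jacobian J = [[-2·p - 4·q, -4·p], [-2·p - 5·q^2 + 4, -10·p·q + 2·q]].
At the point, J = [[-5.0000, 2.0000], [-6.2500, 10.5000]] (det J = -40.0000).
Solving J·Δ = −F gives Δ = (-0.6094, -0.8984).
Then the next iterate is (p, q)₁ = (-1.1094, 0.6016).

(-1.1094, 0.6016)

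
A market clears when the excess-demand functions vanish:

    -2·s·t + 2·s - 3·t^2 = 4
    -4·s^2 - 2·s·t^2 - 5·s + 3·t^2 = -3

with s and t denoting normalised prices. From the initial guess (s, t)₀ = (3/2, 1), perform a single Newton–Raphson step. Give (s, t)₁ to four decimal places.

At (3/2, 1): F = (-7.0000, -13.5000).
Jacobian J = [[-2·t + 2, -2·s - 6·t], [-8·s - 2·t^2 - 5, -4·s·t + 6·t]].
At the point, J = [[0.0000, -9.0000], [-19.0000, 0.0000]] (det J = -171.0000).
Solving J·Δ = −F gives Δ = (-0.7105, -0.7778).
Then the next iterate is (s, t)₁ = (0.7895, 0.2222).

(0.7895, 0.2222)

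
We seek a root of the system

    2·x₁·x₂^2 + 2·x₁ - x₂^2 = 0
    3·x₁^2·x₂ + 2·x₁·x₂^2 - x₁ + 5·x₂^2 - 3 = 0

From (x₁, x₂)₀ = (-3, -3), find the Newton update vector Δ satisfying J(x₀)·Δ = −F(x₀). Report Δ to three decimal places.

(0.647, 1.335)

At (-3, -3): F = (-69.000, -90.000).
Jacobian J = [[2·x₂^2 + 2, 4·x₁·x₂ - 2·x₂], [6·x₁·x₂ + 2·x₂^2 - 1, 3·x₁^2 + 4·x₁·x₂ + 10·x₂]].
At the point, J = [[20.000, 42.000], [71.000, 33.000]] (det J = -2322.000).
Solving J·Δ = −F gives Δ = (0.647, 1.335).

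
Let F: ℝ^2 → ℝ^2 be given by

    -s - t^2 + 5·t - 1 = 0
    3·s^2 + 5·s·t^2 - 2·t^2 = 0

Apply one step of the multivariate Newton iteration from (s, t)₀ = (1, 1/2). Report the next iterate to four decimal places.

(0.5547, 0.3262)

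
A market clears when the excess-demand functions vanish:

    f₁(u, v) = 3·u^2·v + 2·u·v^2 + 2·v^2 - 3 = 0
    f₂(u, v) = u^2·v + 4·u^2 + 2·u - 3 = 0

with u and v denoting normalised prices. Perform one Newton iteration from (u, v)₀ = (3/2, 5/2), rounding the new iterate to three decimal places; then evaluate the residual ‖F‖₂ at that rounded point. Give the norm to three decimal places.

13.189

At (3/2, 5/2): F = (45.125, 14.625).
Jacobian J = [[6·u·v + 2·v^2, 3·u^2 + 4·u·v + 4·v], [2·u·v + 8·u + 2, u^2]].
At the point, J = [[35.000, 31.750], [21.500, 2.250]] (det J = -603.875).
Solving J·Δ = −F gives Δ = (-0.601, -0.759).
Then the next iterate is (u, v)₁ = (0.899, 1.741).
Re-evaluating at (0.899, 1.741): F = (12.73328, 3.43788), so ‖F‖₂ = 13.189.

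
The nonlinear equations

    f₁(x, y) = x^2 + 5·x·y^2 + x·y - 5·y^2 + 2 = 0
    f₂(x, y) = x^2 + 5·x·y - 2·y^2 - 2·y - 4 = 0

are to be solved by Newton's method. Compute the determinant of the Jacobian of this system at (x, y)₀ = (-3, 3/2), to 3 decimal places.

J = [[2·x + 5·y^2 + y, 10·x·y + x - 10·y], [2·x + 5·y, 5·x - 4·y - 2]].
At the point, J = [[6.750, -63.000], [1.500, -23.000]].
det J = -60.750.

-60.750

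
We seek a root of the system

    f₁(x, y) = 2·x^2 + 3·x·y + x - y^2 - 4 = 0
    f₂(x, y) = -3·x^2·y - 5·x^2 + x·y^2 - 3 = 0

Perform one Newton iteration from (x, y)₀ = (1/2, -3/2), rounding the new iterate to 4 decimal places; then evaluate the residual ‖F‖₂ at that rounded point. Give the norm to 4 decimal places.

430.9765

At (1/2, -3/2): F = (-7.5000, -2.0000).
Jacobian J = [[4·x + 3·y + 1, 3·x - 2·y], [-6·x·y - 10·x + y^2, -3·x^2 + 2·x·y]].
At the point, J = [[-1.5000, 4.5000], [1.7500, -2.2500]] (det J = -4.5000).
Solving J·Δ = −F gives Δ = (5.7500, 3.5833).
Then the next iterate is (x, y)₁ = (6.2500, 2.0833).
Re-evaluating at (6.2500, 2.0833): F = (115.096736, -415.323351), so ‖F‖₂ = 430.9765.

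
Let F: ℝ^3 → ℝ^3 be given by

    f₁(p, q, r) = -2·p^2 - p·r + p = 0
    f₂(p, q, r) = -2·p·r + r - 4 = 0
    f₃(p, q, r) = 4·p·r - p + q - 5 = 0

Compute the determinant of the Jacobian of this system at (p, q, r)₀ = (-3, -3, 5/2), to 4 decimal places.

-88.5000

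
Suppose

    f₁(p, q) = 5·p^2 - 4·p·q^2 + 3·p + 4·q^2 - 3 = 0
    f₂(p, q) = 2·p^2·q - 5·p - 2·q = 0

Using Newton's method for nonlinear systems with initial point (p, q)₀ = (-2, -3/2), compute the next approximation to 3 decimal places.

At (-2, -3/2): F = (38.000, 1.000).
Jacobian J = [[10·p - 4·q^2 + 3, -8·p·q + 8·q], [4·p·q - 5, 2·p^2 - 2]].
At the point, J = [[-26.000, -36.000], [7.000, 6.000]] (det J = 96.000).
Solving J·Δ = −F gives Δ = (-2.750, 3.042).
Then the next iterate is (p, q)₁ = (-4.750, 1.542).

(-4.750, 1.542)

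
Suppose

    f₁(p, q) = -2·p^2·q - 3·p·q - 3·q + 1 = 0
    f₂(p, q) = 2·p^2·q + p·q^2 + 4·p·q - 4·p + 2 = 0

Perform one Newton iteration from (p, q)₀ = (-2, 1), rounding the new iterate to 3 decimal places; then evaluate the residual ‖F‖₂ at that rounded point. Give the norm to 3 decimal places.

2.479

At (-2, 1): F = (-4.000, 8.000).
Jacobian J = [[-4·p·q - 3·q, -2·p^2 - 3·p - 3], [4·p·q + q^2 + 4·q - 4, 2·p^2 + 2·p·q + 4·p]].
At the point, J = [[5.000, -5.000], [-7.000, -4.000]] (det J = -55.000).
Solving J·Δ = −F gives Δ = (1.018, 0.218).
Then the next iterate is (p, q)₁ = (-0.982, 1.218).
Re-evaluating at (-0.982, 1.218): F = (-1.41487, 2.03597), so ‖F‖₂ = 2.479.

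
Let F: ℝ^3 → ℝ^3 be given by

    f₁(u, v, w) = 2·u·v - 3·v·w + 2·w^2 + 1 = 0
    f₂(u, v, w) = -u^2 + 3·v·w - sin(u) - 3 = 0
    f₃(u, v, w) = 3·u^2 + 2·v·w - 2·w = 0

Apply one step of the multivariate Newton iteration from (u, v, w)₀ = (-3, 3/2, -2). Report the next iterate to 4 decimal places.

(-1.3809, 0.7412, -0.8914)

At (-3, 3/2, -2): F = (9.0000, -20.858880, 25.0000).
Jacobian J = [[2·v, 2·u - 3·w, -3·v + 4·w], [-2·u - cos(u), 3·w, 3·v], [6·u, 2·w, 2·v - 2]].
At the point, J = [[3.0000, 0.0000, -12.5000], [6.989992, -6.0000, 4.5000], [-18.0000, -4.0000, 1.0000]] (det J = 1735.499625).
Solving J·Δ = −F gives Δ = (1.6191, -0.7588, 1.1086).
Then the next iterate is (u, v, w)₁ = (-1.3809, 0.7412, -0.8914).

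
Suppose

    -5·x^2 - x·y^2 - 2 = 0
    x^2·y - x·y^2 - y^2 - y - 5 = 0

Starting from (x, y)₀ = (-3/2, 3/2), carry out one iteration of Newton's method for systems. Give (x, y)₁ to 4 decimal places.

At (-3/2, 3/2): F = (-9.8750, -2.0000).
Jacobian J = [[-10·x - y^2, -2·x·y], [2·x·y - y^2, x^2 - 2·x·y - 2·y - 1]].
At the point, J = [[12.7500, 4.5000], [-6.7500, 2.7500]] (det J = 65.4375).
Solving J·Δ = −F gives Δ = (0.2775, 1.4083).
Then the next iterate is (x, y)₁ = (-1.2225, 2.9083).

(-1.2225, 2.9083)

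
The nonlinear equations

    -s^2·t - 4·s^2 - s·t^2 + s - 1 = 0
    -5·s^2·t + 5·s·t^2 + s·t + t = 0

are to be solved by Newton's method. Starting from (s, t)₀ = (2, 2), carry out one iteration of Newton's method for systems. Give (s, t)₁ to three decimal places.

(1.234, 1.140)

At (2, 2): F = (-31.000, 6.000).
Jacobian J = [[-2·s·t - 8·s - t^2 + 1, -s^2 - 2·s·t], [-10·s·t + 5·t^2 + t, -5·s^2 + 10·s·t + s + 1]].
At the point, J = [[-27.000, -12.000], [-18.000, 23.000]] (det J = -837.000).
Solving J·Δ = −F gives Δ = (-0.766, -0.860).
Then the next iterate is (s, t)₁ = (1.234, 1.140).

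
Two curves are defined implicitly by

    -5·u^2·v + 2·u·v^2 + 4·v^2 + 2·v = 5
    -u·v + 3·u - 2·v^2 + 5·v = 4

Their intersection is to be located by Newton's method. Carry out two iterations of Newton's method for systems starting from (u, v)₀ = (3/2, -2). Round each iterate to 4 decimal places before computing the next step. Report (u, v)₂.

(1.6970, -0.3663)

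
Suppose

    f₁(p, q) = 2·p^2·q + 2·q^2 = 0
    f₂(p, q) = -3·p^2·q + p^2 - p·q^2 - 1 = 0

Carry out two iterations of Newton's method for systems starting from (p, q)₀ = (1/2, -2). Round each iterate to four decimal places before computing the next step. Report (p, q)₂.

(0.6204, -0.6778)

At (1/2, -2): F = (7.0000, -1.2500).
Jacobian J = [[4·p·q, 2·p^2 + 4·q], [-6·p·q + 2·p - q^2, -3·p^2 - 2·p·q]].
At the point, J = [[-4.0000, -7.5000], [3.0000, 1.2500]] (det J = 17.5000).
Solving J·Δ = −F gives Δ = (0.0357, 0.9143).
Then the next iterate is (p, q)₁ = (0.5357, -1.0857).
Round to (0.5357, -1.0857) and repeat: F = (1.734353, -0.409774), J = [[-2.326438, -3.768851], [3.382312, 0.302296]].
Δ = (0.0847, 0.4079), so (p, q)₂ = (0.6204, -0.6778).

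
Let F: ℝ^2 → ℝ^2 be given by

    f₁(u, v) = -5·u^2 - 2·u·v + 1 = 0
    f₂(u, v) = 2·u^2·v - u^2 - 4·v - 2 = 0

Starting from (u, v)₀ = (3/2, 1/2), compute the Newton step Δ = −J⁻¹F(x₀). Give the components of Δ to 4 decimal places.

(-2.2344, 8.0000)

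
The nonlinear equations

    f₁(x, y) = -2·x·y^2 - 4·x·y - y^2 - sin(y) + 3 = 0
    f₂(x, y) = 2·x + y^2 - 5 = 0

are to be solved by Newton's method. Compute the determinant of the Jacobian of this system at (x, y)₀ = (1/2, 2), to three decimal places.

-44.832

J = [[-2·y^2 - 4·y, -4·x·y - 4·x - 2·y - cos(y)], [2, 2·y]].
At the point, J = [[-16.000, -9.58385], [2.000, 4.000]].
det J = -44.832.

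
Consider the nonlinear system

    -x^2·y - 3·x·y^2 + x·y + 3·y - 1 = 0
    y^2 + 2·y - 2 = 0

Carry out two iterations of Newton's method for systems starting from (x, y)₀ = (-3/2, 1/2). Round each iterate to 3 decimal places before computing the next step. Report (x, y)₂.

At (-3/2, 1/2): F = (-0.250, -0.750).
Jacobian J = [[-2·x·y - 3·y^2 + y, -x^2 - 6·x·y + x + 3], [0, 2·y + 2]].
At the point, J = [[1.250, 3.750], [0.000, 3.000]] (det J = 3.750).
Solving J·Δ = −F gives Δ = (-0.550, 0.250).
Then the next iterate is (x, y)₁ = (-2.050, 0.750).
Round to (-2.050, 0.750) and repeat: F = (0.020, 0.06250), J = [[2.13750, 5.97250], [0.000, 3.500]].
Δ = (0.041, -0.018), so (x, y)₂ = (-2.009, 0.732).

(-2.009, 0.732)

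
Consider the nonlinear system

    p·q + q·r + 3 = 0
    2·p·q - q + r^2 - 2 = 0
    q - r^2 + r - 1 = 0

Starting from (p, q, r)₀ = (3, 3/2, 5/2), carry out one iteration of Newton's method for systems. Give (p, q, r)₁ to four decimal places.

(5.1250, -0.7500, 1.1250)

At (3, 3/2, 5/2): F = (11.2500, 11.7500, -3.2500).
Jacobian J = [[q, p + r, q], [2·q, 2·p - 1, 2·r], [0, 1, -2·r + 1]].
At the point, J = [[1.5000, 5.5000, 1.5000], [3.0000, 5.0000, 5.0000], [0.0000, 1.0000, -4.0000]] (det J = 33.0000).
Solving J·Δ = −F gives Δ = (2.1250, -2.2500, -1.3750).
Then the next iterate is (p, q, r)₁ = (5.1250, -0.7500, 1.1250).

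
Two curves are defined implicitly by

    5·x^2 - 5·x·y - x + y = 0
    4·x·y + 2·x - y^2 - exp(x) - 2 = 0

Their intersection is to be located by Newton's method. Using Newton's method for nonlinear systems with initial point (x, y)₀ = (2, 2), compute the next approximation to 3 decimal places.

(1.000, 1.000)

At (2, 2): F = (0.000, 6.61094).
Jacobian J = [[10·x - 5·y - 1, -5·x + 1], [4·y - exp(x) + 2, 4·x - 2·y]].
At the point, J = [[9.000, -9.000], [2.61094, 4.000]] (det J = 59.49850).
Solving J·Δ = −F gives Δ = (-1.000, -1.000).
Then the next iterate is (x, y)₁ = (1.000, 1.000).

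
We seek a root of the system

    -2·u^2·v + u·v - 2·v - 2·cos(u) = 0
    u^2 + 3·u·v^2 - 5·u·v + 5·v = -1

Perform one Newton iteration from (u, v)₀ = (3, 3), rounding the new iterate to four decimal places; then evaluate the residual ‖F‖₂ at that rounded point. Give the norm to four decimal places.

24.8177

At (3, 3): F = (-49.020015, 61.0000).
Jacobian J = [[-4·u·v + v + 2·sin(u), -2·u^2 + u - 2], [2·u + 3·v^2 - 5·v, 6·u·v - 5·u + 5]].
At the point, J = [[-32.717760, -17.0000], [18.0000, 44.0000]] (det J = -1133.581439).
Solving J·Δ = −F gives Δ = (-0.9879, -0.9822).
Then the next iterate is (u, v)₁ = (2.0121, 2.0178).
Re-evaluating at (2.0121, 2.0178): F = (-15.459661, 19.414367), so ‖F‖₂ = 24.8177.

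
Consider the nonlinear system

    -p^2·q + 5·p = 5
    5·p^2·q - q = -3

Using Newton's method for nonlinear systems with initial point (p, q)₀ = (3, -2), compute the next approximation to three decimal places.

(0.755, -3.130)

At (3, -2): F = (28.000, -85.000).
Jacobian J = [[-2·p·q + 5, -p^2], [10·p·q, 5·p^2 - 1]].
At the point, J = [[17.000, -9.000], [-60.000, 44.000]] (det J = 208.000).
Solving J·Δ = −F gives Δ = (-2.245, -1.130).
Then the next iterate is (p, q)₁ = (0.755, -3.130).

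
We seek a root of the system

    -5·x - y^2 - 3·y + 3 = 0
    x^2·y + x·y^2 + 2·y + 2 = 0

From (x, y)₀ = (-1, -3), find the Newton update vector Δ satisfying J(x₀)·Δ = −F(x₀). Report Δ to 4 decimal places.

At (-1, -3): F = (8.0000, -16.0000).
Jacobian J = [[-5, -2·y - 3], [2·x·y + y^2, x^2 + 2·x·y + 2]].
At the point, J = [[-5.0000, 3.0000], [15.0000, 9.0000]] (det J = -90.0000).
Solving J·Δ = −F gives Δ = (1.3333, -0.4444).

(1.3333, -0.4444)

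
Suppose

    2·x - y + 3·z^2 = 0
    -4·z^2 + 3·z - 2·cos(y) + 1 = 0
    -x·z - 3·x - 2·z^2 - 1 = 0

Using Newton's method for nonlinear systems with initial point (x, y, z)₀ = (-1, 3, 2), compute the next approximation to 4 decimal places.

At (-1, 3, 2): F = (7.0000, -7.020015, -4.0000).
Jacobian J = [[2, -1, 6·z], [0, 2·sin(y), -8·z + 3], [-z - 3, 0, -x - 4·z]].
At the point, J = [[2.0000, -1.0000, 12.0000], [0.0000, 0.282240, -13.0000], [-5.0000, 0.0000, -7.0000]] (det J = -52.016959).
Solving J·Δ = −F gives Δ = (-0.0604, 0.5398, -0.5283).
Then the next iterate is (x, y, z)₁ = (-1.0604, 3.5398, 1.4717).

(-1.0604, 3.5398, 1.4717)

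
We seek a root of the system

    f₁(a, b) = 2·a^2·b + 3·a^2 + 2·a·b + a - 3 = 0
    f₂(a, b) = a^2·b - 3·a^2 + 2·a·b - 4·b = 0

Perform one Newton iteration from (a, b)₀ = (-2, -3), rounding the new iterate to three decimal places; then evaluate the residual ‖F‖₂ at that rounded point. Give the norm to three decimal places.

At (-2, -3): F = (-5.000, 0.000).
Jacobian J = [[4·a·b + 6·a + 2·b + 1, 2·a^2 + 2·a], [2·a·b - 6·a + 2·b, a^2 + 2·a - 4]].
At the point, J = [[7.000, 4.000], [18.000, -4.000]] (det J = -100.000).
Solving J·Δ = −F gives Δ = (0.200, 0.900).
Then the next iterate is (a, b)₁ = (-1.800, -2.100).
Re-evaluating at (-1.800, -2.100): F = (-1.128, -0.564), so ‖F‖₂ = 1.261.

1.261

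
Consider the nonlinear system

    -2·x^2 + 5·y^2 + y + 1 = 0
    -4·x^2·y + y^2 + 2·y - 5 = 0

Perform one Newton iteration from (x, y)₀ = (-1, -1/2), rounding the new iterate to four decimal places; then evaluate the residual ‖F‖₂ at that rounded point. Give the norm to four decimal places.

3.9241

At (-1, -1/2): F = (-0.2500, -3.7500).
Jacobian J = [[-4·x, 10·y + 1], [-8·x·y, -4·x^2 + 2·y + 2]].
At the point, J = [[4.0000, -4.0000], [-4.0000, -3.0000]] (det J = -28.0000).
Solving J·Δ = −F gives Δ = (-0.5089, -0.5714).
Then the next iterate is (x, y)₁ = (-1.5089, -1.0714).
Re-evaluating at (-1.5089, -1.0714): F = (1.114531, 3.762463), so ‖F‖₂ = 3.9241.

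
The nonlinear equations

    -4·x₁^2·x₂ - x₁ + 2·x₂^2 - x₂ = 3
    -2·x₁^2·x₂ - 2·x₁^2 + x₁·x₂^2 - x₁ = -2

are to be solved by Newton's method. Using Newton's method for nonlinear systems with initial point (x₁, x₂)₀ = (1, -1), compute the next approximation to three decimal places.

At (1, -1): F = (3.000, 2.000).
Jacobian J = [[-8·x₁·x₂ - 1, -4·x₁^2 + 4·x₂ - 1], [-4·x₁·x₂ - 4·x₁ + x₂^2 - 1, -2·x₁^2 + 2·x₁·x₂]].
At the point, J = [[7.000, -9.000], [0.000, -4.000]] (det J = -28.000).
Solving J·Δ = −F gives Δ = (0.214, 0.500).
Then the next iterate is (x₁, x₂)₁ = (1.214, -0.500).

(1.214, -0.500)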